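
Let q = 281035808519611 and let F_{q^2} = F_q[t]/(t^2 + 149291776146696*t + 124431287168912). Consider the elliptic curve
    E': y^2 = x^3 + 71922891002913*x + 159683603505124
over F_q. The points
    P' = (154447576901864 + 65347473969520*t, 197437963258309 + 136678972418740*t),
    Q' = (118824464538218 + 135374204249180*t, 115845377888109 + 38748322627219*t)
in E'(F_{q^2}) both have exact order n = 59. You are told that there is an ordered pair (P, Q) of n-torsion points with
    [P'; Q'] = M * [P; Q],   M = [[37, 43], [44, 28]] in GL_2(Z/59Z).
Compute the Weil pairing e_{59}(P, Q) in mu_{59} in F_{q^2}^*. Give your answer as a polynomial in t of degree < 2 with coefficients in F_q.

Since e_{59}(P,P)=e_{59}(Q,Q)=1 and e_{59}(Q,P)=e_{59}(P,Q)^{-1}, expanding e_{59}(37*P + 43*Q,44*P + 28*Q) leaves e(P,Q)^det(M).
det(M) mod 59 = 29; its inverse in (Z/59)^* is 57 (check: 29*57 mod 59 = 1).
Build f_{59,P'} and f_{59,Q'} via the 6-bit ladder of 59=111011_2; evaluate at shifted divisors; quotient in F_{281035808519611^2}.
Result: e(P',Q') = 74365233906693 + 122811532047538*t.
e_{59}(P,Q) = (74365233906693 + 122811532047538*t)^{57} = 3411475290182 + 70689570352351*t.

3411475290182 + 70689570352351*t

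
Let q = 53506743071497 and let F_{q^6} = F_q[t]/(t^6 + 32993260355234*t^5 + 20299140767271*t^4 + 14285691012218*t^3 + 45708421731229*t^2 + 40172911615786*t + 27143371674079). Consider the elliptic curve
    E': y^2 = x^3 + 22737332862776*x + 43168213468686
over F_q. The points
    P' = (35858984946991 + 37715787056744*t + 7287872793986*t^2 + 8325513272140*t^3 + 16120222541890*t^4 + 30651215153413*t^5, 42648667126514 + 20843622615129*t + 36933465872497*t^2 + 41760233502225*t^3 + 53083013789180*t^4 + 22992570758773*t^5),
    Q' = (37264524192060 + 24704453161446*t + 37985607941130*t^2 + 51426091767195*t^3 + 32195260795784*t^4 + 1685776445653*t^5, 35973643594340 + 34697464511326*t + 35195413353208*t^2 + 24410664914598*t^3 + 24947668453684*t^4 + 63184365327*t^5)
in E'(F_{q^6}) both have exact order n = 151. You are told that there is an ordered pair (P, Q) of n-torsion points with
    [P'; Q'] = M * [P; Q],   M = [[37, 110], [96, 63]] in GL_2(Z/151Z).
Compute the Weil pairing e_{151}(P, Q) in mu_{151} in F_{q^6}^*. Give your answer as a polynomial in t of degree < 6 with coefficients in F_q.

39673620402100 + 15532448496162*t + 3952045410579*t^2 + 13002453759648*t^3 + 44906072540551*t^4 + 33852848884402*t^5

Alternating bilinearity on E[151] (values in mu_{151} in F_{53506743071497^6}) gives e(P',Q') = e(P,Q)^det(M).
det(M) mod 151 = 76; its inverse in (Z/151)^* is 2 (check: 76*2 mod 151 = 1).
Double-and-add over 10010111: 8-1 doublings, 5-1 additions; each step l_{T,T}/v_{2T} or l_{T,P'}/v at Q'+S for random S.
e_{151}(P',Q') = 2532478028756 + 44209199385846*t + 10717138044528*t^2 + 38708882054566*t^3 + 14219734054322*t^4 + 7372276538547*t^5.
Finally e_{151}(P,Q) = 39673620402100 + 15532448496162*t + 3952045410579*t^2 + 13002453759648*t^3 + 44906072540551*t^4 + 33852848884402*t^5.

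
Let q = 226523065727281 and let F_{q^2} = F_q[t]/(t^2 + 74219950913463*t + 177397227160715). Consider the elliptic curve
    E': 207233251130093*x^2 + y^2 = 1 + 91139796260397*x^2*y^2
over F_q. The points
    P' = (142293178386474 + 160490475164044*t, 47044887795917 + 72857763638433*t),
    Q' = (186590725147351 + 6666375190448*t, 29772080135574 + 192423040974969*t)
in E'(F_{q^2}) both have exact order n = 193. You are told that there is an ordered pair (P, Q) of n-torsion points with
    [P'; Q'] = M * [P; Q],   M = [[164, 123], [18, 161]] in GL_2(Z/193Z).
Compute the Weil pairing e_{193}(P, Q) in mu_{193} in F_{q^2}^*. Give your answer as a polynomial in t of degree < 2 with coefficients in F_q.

e_{193}(aP+bQ,cP+dQ) = e_{193}(P,Q)^(ad-bc); with (a,b,c,d)=(164,123,18,161) this gives the det-193 law.
det(M) mod 193 = 65; its inverse in (Z/193)^* is 98 (check: 65*98 mod 193 = 1).
Edwards->Montgomery: u=(1+y)/(1-y), v=u/x -> 167021283054367v^2=u^3+65901906930695u^2+u; then x_W=29023363717424u+200744218383269: y^2=x^3+156369487625831*x+27567614894312.
Build f_{193,P'} and f_{193,Q'} via the 8-bit ladder of 193=11000001_2; evaluate at shifted divisors; quotient in F_{226523065727281^2}.
So e_{193}(P',Q') = 149749608943216 + 219450885619707*t.
Thus e_{193}(P,Q) = 94361892084994 + 205268520565609*t.

94361892084994 + 205268520565609*t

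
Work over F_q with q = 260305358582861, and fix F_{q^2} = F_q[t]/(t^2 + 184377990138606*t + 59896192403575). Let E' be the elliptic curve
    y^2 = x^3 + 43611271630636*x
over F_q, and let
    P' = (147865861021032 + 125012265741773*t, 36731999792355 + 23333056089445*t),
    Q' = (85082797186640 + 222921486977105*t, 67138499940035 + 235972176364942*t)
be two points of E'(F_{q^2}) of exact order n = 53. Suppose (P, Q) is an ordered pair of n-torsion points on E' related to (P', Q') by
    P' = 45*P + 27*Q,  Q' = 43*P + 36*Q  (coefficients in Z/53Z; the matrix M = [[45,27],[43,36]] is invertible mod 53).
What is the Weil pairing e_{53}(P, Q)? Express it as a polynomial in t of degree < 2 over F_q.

106880741000330 + 68701010519174*t

Since e_{53}(P,P)=e_{53}(Q,Q)=1 and e_{53}(Q,P)=e_{53}(P,Q)^{-1}, expanding e_{53}(45*P + 27*Q,43*P + 36*Q) leaves e(P,Q)^det(M).
det(M) mod 53 = 35; its inverse in (Z/53)^* is 50 (check: 35*50 mod 53 = 1).
Build f_{53,P'} and f_{53,Q'} via the 6-bit ladder of 53=110101_2; evaluate at shifted divisors; quotient in F_{260305358582861^2}.
So e_{53}(P',Q') = 10369088502839 + 105273028994760*t.
e_{53}(P,Q) = (10369088502839 + 105273028994760*t)^{50} = 106880741000330 + 68701010519174*t.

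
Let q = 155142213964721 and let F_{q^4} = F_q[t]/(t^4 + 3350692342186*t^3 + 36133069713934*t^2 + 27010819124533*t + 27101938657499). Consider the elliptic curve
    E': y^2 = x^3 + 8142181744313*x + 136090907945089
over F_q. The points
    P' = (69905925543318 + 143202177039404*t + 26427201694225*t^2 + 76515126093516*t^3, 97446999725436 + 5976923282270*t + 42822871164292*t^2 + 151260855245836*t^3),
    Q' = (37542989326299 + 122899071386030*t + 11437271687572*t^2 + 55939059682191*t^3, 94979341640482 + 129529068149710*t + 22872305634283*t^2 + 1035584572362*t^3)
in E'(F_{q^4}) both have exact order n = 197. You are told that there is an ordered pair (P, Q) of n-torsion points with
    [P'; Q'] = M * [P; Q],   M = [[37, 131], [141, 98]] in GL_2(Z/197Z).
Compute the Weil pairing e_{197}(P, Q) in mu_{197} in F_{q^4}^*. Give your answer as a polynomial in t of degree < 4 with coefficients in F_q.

119041037010501 + 72618544364974*t + 114493964245626*t^2 + 99437538001002*t^3

Under M = [[37,131],[141,98]] in GL_2(Z/197), e_{197}(P',Q') = e_{197}(P,Q)^(37*98-131*141 mod 197).
det M = 37*98 - 131*141 = -14845 = 127 (mod 197); 127^{-1} = 121 (mod 197).
Run Miller on y^2=x^3+8142181744313*x+136090907945089 over F_{155142213964721}: ladder 11000101 (8 bits); e = f_P(D_Q)/f_Q(D_P).
The quotient is 52423712197504 + 100706574478202*t + 59780764945351*t^2 + 85190067551384*t^3.
Thus e_{197}(P,Q) = 119041037010501 + 72618544364974*t + 114493964245626*t^2 + 99437538001002*t^3.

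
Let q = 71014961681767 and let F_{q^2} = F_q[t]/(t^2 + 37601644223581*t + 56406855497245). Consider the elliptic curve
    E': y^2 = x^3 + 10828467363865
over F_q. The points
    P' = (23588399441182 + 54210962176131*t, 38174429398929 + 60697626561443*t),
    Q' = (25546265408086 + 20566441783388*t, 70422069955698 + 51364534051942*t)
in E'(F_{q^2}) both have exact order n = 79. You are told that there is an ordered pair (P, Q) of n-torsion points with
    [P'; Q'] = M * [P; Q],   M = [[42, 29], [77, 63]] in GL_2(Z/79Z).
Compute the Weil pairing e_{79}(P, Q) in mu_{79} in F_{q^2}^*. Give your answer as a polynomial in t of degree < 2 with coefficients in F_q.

Alternating bilinearity on E[79] (values in mu_{79} in F_{71014961681767^2}) gives e(P',Q') = e(P,Q)^det(M).
Hence e(P,Q) = e(P',Q')^{22} where 22 = 18^{-1} mod 79.
Build f_{79,P'} and f_{79,Q'} via the 7-bit ladder of 79=1001111_2; evaluate at shifted divisors; quotient in F_{71014961681767^2}.
e_{79}(P',Q') = 23058546826090 + 51993899103777*t.
Thus e_{79}(P,Q) = 69248185178735 + 45114223023332*t.

69248185178735 + 45114223023332*t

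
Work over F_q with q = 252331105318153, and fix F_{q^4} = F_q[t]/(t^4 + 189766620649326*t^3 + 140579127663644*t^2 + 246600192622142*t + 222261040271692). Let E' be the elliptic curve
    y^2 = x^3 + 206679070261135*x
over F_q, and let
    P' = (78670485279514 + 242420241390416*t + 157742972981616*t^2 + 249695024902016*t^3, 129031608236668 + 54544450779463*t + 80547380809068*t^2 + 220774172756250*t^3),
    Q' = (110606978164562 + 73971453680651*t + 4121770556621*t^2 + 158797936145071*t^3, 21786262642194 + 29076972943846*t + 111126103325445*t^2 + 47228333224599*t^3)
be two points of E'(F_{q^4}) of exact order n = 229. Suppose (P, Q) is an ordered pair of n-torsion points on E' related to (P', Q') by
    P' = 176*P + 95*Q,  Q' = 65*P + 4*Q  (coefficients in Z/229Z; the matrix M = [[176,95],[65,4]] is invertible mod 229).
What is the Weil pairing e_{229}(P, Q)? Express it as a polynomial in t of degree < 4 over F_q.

Under M = [[176,95],[65,4]] in GL_2(Z/229), e_{229}(P',Q') = e_{229}(P,Q)^(176*4-95*65 mod 229).
det M = 176*4 - 95*65 = -5471 = 25 (mod 229); 25^{-1} = 55 (mod 229).
Build f_{229,P'} and f_{229,Q'} via the 8-bit ladder of 229=11100101_2; evaluate at shifted divisors; quotient in F_{252331105318153^4}.
So e_{229}(P',Q') = 226112106009989 + 89535441426389*t + 84597322961599*t^2 + 120605448502220*t^3.
Hence e(P,Q) = 223632897031358 + 95660062648042*t + 175213450476426*t^2 + 46328219826264*t^3 in F_{252331105318153^4}^*.

223632897031358 + 95660062648042*t + 175213450476426*t^2 + 46328219826264*t^3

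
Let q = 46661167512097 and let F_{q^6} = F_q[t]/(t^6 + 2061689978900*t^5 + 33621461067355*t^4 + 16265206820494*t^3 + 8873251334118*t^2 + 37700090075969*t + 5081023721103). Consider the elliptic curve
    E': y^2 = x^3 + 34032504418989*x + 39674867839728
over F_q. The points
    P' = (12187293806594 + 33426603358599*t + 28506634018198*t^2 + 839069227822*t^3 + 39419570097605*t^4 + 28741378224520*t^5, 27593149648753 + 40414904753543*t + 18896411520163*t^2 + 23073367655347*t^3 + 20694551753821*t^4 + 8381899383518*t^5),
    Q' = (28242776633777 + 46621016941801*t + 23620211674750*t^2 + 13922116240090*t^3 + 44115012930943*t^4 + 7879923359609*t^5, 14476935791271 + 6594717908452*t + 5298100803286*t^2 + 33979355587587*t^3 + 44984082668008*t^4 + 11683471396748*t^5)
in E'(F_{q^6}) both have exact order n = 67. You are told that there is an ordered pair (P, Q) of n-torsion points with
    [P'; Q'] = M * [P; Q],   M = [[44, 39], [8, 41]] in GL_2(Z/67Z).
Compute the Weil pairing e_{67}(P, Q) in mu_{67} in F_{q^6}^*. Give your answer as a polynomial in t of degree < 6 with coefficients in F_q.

30794349285724 + 35438944600075*t + 6389513941539*t^2 + 30121920673797*t^3 + 2955655353400*t^4 + 38532424361902*t^5

Alternating bilinearity on E[67] (values in mu_{67} in F_{46661167512097^6}) gives e(P',Q') = e(P,Q)^det(M).
det(M) mod 67 = 18; its inverse in (Z/67)^* is 41 (check: 18*41 mod 67 = 1).
n = 67 = (1000011)_2 (7 bits, wt 3); accumulate f_{67,P'}(Q'+S)/f_{67,P'}(S) along the 6-step ladder.
e_{67}(P',Q') = 41651525247600 + 37378385278973*t + 24117667555955*t^2 + 1882761316379*t^3 + 43081058265976*t^4 + 6676923295374*t^5.
Thus e_{67}(P,Q) = 30794349285724 + 35438944600075*t + 6389513941539*t^2 + 30121920673797*t^3 + 2955655353400*t^4 + 38532424361902*t^5.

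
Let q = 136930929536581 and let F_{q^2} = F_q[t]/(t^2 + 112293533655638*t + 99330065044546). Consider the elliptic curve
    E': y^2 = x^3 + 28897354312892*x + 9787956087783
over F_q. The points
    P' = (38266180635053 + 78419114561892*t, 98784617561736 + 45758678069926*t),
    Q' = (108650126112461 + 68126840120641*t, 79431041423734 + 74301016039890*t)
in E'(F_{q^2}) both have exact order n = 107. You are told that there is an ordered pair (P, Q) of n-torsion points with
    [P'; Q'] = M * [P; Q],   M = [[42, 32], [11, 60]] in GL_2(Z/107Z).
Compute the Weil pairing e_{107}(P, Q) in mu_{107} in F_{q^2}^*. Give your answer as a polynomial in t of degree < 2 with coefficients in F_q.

5900878534116 + 81505979871065*t

e_{107}(aP+bQ,cP+dQ) = e_{107}(P,Q)^(ad-bc); with (a,b,c,d)=(42,32,11,60) this gives the det-107 law.
det M = 42*60 - 32*11 = 2168 = 28 (mod 107); 28^{-1} = 65 (mod 107).
Double-and-add over 1101011: 7-1 doublings, 5-1 additions; each step l_{T,T}/v_{2T} or l_{T,P'}/v at Q'+S for random S.
So e_{107}(P',Q') = 84429036083242 + 18499483602080*t.
Hence e(P,Q) = 5900878534116 + 81505979871065*t in F_{136930929536581^2}^*.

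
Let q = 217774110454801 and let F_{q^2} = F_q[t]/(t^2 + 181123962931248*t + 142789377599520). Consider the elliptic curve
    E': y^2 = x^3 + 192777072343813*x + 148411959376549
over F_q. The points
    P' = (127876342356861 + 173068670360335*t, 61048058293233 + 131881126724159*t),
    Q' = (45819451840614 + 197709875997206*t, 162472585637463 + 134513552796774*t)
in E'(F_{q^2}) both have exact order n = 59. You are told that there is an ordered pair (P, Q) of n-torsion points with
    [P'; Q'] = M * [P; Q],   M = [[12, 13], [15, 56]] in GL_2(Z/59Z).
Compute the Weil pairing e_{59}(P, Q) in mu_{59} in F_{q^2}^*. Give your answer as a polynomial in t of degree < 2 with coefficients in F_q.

e_{59} is bilinear + alternating on E[59], so e_{59}(12*P + 13*Q, 15*P + 56*Q) = e_{59}(P,Q)^(12*56-13*15).
det M = 12*56 - 13*15 = 477 = 5 (mod 59); 5^{-1} = 12 (mod 59).
n = 59 = (111011)_2 (6 bits, wt 5); accumulate f_{59,P'}(Q'+S)/f_{59,P'}(S) along the 5-step ladder.
So e_{59}(P',Q') = 130528689006317 + 213586334741575*t.
Finally e_{59}(P,Q) = 202645980627368 + 47468802153063*t.

202645980627368 + 47468802153063*t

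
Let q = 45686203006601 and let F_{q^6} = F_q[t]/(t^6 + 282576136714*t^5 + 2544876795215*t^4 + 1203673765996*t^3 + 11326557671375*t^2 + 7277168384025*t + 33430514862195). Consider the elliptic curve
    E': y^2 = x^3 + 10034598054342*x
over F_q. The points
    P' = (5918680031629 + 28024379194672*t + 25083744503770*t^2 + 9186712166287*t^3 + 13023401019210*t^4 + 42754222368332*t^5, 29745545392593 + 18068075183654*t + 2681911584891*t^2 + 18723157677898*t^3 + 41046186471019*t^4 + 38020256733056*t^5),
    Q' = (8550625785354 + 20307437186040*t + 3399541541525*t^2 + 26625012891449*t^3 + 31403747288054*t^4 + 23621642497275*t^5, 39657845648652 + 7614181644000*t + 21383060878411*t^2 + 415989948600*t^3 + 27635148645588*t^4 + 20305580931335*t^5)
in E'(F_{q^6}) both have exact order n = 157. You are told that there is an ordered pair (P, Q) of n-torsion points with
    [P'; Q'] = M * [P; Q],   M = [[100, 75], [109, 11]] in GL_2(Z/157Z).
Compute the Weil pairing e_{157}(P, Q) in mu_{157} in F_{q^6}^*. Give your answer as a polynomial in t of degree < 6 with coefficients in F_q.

26280806754455 + 45469486495912*t + 37407298055174*t^2 + 25554385072604*t^3 + 34077031629704*t^4 + 24337951162451*t^5

Since e_{157}(P,P)=e_{157}(Q,Q)=1 and e_{157}(Q,P)=e_{157}(P,Q)^{-1}, expanding e_{157}(100*P + 75*Q,109*P + 11*Q) leaves e(P,Q)^det(M).
det(M) mod 157 = 147; its inverse in (Z/157)^* is 47 (check: 147*47 mod 157 = 1).
8-bit Miller (10011101) on E'/F_{45686203006601} with a'=10034598054342, b'=0: accumulate tangent/chord ratios at Q'+S and P'+S'.
f_P(D_Q)/f_Q(D_P) = 38547738315177 + 15614819758585*t + 14557355792321*t^2 + 41293918376514*t^3 + 22162593563542*t^4 + 14484285389960*t^5.
Raise to 47: e(P,Q) = 26280806754455 + 45469486495912*t + 37407298055174*t^2 + 25554385072604*t^3 + 34077031629704*t^4 + 24337951162451*t^5 in mu_{157}.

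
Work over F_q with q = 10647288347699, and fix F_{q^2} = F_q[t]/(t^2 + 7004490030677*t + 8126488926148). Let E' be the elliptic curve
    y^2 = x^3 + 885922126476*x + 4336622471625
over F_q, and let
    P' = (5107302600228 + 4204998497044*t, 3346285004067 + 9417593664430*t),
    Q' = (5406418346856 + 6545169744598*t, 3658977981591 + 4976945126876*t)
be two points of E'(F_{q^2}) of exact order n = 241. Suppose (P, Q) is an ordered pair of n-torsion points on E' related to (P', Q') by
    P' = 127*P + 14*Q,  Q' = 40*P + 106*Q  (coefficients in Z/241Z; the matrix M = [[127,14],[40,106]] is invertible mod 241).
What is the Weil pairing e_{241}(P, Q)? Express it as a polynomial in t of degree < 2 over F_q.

Under M = [[127,14],[40,106]] in GL_2(Z/241), e_{241}(P',Q') = e_{241}(P,Q)^(127*106-14*40 mod 241).
det(M) mod 241 = 129; its inverse in (Z/241)^* is 71 (check: 129*71 mod 241 = 1).
Double-and-add over 11110001: 8-1 doublings, 5-1 additions; each step l_{T,T}/v_{2T} or l_{T,P'}/v at Q'+S for random S.
Miller gives e_{241}(P',Q') = 8163120790513 + 4542147757061*t in F_{10647288347699^2}.
e_{241}(P,Q) = (8163120790513 + 4542147757061*t)^{71} = 3883075647631 + 2956225291307*t.

3883075647631 + 2956225291307*t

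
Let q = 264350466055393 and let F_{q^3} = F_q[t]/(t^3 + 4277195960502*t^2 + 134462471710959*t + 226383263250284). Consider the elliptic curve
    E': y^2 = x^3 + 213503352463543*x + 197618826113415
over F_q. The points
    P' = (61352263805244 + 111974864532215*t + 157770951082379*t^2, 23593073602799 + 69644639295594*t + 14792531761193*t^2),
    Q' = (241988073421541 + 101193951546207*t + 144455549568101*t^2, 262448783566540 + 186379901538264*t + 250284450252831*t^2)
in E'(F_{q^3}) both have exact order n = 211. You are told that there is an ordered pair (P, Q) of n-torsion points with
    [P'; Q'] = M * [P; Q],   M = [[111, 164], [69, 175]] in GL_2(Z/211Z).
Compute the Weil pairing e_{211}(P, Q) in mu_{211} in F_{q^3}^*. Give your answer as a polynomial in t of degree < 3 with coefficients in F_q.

e_{211} is bilinear + alternating on E[211], so e_{211}(111*P + 164*Q, 69*P + 175*Q) = e_{211}(P,Q)^(111*175-164*69).
det M = 111*175 - 164*69 = 8109 = 91 (mod 211); 91^{-1} = 160 (mod 211).
Miller loop for e_{211} over F_{264350466055393^3}: bits of 211 = 11010011; 7 double steps + 4 add steps, l/v at each.
The quotient is 189198943894818 + 34709938613444*t + 76090863897652*t^2.
Finally e_{211}(P,Q) = 106741607304975 + 30319487197478*t + 63640619281606*t^2.

106741607304975 + 30319487197478*t + 63640619281606*t^2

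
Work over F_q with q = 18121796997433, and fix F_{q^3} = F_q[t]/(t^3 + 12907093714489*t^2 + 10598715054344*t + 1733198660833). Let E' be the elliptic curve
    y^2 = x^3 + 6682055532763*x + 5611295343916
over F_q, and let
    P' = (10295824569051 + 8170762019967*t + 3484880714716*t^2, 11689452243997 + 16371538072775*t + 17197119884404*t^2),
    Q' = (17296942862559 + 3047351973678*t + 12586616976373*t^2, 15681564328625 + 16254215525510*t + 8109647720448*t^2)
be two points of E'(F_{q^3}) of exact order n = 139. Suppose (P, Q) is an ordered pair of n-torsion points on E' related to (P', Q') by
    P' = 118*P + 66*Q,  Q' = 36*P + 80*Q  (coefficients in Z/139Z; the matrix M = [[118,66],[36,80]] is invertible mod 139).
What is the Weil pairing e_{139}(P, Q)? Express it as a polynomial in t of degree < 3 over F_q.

Since e_{139}(P,P)=e_{139}(Q,Q)=1 and e_{139}(Q,P)=e_{139}(P,Q)^{-1}, expanding e_{139}(118*P + 66*Q,36*P + 80*Q) leaves e(P,Q)^det(M).
118*80 - 66*36 = 7064; reduced mod 139: det = 114, inverse 50.
Miller loop for e_{139} over F_{18121796997433^3}: bits of 139 = 10001011; 7 double steps + 3 add steps, l/v at each.
f_P(D_Q)/f_Q(D_P) = 1427059403301 + 16080564625920*t + 3377603343623*t^2.
e_{139}(P,Q) = (1427059403301 + 16080564625920*t + 3377603343623*t^2)^{50} = 2138605643042 + 14176650054965*t + 2658601824728*t^2.

2138605643042 + 14176650054965*t + 2658601824728*t^2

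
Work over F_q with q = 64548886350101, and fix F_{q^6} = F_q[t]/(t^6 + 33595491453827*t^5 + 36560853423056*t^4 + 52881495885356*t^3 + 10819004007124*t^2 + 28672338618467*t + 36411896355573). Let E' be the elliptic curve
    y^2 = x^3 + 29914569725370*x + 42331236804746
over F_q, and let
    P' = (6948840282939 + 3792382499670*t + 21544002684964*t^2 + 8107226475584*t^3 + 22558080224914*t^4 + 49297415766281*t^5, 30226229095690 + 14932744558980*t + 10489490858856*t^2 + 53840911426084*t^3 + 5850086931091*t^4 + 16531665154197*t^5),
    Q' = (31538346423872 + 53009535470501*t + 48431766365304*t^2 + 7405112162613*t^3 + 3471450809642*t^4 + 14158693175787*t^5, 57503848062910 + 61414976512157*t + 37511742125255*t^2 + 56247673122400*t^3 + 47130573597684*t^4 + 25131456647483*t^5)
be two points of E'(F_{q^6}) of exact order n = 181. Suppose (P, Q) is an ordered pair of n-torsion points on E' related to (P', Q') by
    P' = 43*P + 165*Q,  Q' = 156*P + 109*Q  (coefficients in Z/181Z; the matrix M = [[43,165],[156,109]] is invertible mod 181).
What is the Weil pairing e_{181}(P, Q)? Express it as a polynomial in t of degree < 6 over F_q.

43779136317921 + 32152207603781*t + 41496350772068*t^2 + 13924276531711*t^3 + 57427831098874*t^4 + 28526815193215*t^5

Alternating bilinearity on E[181] (values in mu_{181} in F_{64548886350101^6}) gives e(P',Q') = e(P,Q)^det(M).
43*109 - 165*156 = -21053; reduced mod 181: det = 124, inverse 127.
Build f_{181,P'} and f_{181,Q'} via the 8-bit ladder of 181=10110101_2; evaluate at shifted divisors; quotient in F_{64548886350101^6}.
e_{181}(P',Q') = 41343902577518 + 43585796711159*t + 44994697624396*t^2 + 20651257779655*t^3 + 29857612814652*t^4 + 15743484886373*t^5.
(41343902577518 + 43585796711159*t + 44994697624396*t^2 + 20651257779655*t^3 + 29857612814652*t^4 + 15743484886373*t^5)^{127} mod (64548886350101,f) = 43779136317921 + 32152207603781*t + 41496350772068*t^2 + 13924276531711*t^3 + 57427831098874*t^4 + 28526815193215*t^5.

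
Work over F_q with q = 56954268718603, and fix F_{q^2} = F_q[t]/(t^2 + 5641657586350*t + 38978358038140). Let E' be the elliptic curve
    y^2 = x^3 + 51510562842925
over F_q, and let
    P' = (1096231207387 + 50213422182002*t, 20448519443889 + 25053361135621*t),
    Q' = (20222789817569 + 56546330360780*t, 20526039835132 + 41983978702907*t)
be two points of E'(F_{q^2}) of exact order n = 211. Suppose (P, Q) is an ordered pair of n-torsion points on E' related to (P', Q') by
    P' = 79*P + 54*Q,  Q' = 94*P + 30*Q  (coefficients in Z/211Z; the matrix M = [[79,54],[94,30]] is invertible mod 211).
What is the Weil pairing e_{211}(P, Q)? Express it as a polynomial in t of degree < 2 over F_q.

Since e_{211}(P,P)=e_{211}(Q,Q)=1 and e_{211}(Q,P)=e_{211}(P,Q)^{-1}, expanding e_{211}(79*P + 54*Q,94*P + 30*Q) leaves e(P,Q)^det(M).
det(M) mod 211 = 37; its inverse in (Z/211)^* is 154 (check: 37*154 mod 211 = 1).
8-bit Miller (11010011) on E'/F_{56954268718603} with a'=0, b'=51510562842925: accumulate tangent/chord ratios at Q'+S and P'+S'.
e_{211}(P',Q') = 49129565426594 + 50432611819073*t.
Finally e_{211}(P,Q) = 20115034860900 + 27571015842636*t.

20115034860900 + 27571015842636*t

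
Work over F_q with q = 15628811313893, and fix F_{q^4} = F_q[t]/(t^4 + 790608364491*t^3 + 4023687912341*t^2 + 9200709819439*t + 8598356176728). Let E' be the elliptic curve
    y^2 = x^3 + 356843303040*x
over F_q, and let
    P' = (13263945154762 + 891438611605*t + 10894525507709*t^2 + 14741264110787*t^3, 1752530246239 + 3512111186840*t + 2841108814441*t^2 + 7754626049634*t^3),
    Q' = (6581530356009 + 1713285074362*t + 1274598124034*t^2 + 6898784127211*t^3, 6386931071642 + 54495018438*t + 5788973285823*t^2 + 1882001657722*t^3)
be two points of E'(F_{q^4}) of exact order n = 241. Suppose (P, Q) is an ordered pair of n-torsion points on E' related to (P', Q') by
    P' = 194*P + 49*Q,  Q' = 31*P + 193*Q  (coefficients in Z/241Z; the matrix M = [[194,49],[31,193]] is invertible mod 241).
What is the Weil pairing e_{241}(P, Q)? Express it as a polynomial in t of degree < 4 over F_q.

e_{241}(aP+bQ,cP+dQ) = e_{241}(P,Q)^(ad-bc); with (a,b,c,d)=(194,49,31,193) this gives the det-241 law.
194*193 - 49*31 = 35923; reduced mod 241: det = 14, inverse 155.
Miller loop for e_{241} over F_{15628811313893^4}: bits of 241 = 11110001; 7 double steps + 4 add steps, l/v at each.
Result: e(P',Q') = 7902336460500 + 8260742153302*t + 4544835533181*t^2 + 5576426215162*t^3.
Raise to 155: e(P,Q) = 3647543363218 + 14879890349414*t + 1640688826651*t^2 + 6544898204510*t^3 in mu_{241}.

3647543363218 + 14879890349414*t + 1640688826651*t^2 + 6544898204510*t^3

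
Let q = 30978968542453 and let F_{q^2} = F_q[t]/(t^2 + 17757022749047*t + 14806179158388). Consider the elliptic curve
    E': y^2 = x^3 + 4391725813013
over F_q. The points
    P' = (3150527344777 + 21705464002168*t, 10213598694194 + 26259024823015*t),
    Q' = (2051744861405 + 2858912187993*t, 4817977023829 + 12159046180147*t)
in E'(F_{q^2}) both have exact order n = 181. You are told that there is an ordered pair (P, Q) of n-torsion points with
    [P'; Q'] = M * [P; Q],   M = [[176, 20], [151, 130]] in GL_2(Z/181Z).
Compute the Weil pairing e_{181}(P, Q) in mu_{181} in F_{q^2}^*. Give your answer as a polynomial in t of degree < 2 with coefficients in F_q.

17335680777442 + 18635491999769*t

Since e_{181}(P,P)=e_{181}(Q,Q)=1 and e_{181}(Q,P)=e_{181}(P,Q)^{-1}, expanding e_{181}(176*P + 20*Q,151*P + 130*Q) leaves e(P,Q)^det(M).
det(M) mod 181 = 131; its inverse in (Z/181)^* is 76 (check: 131*76 mod 181 = 1).
8-bit Miller (10110101) on E'/F_{30978968542453} with a'=0, b'=4391725813013: accumulate tangent/chord ratios at Q'+S and P'+S'.
The quotient is 17314564423695 + 13148447375914*t.
(17314564423695 + 13148447375914*t)^{76} mod (30978968542453,f) = 17335680777442 + 18635491999769*t.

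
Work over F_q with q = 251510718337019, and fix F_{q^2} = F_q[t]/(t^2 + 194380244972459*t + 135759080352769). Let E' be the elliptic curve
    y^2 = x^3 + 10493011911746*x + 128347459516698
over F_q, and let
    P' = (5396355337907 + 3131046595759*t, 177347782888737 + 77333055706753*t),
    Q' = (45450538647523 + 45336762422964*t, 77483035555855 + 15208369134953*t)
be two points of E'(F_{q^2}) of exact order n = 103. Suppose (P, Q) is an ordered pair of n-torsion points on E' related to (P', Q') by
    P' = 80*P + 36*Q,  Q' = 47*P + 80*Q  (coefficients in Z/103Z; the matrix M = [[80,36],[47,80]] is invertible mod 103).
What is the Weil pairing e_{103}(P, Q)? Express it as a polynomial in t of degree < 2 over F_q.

17570366359673 + 148315341274174*t

Since e_{103}(P,P)=e_{103}(Q,Q)=1 and e_{103}(Q,P)=e_{103}(P,Q)^{-1}, expanding e_{103}(80*P + 36*Q,47*P + 80*Q) leaves e(P,Q)^det(M).
Hence e(P,Q) = e(P',Q')^{24} where 24 = 73^{-1} mod 103.
7-bit Miller (1100111) on E'/F_{251510718337019} with a'=10493011911746, b'=128347459516698: accumulate tangent/chord ratios at Q'+S and P'+S'.
f_P(D_Q)/f_Q(D_P) = 153498219077645 + 166571402327439*t.
Thus e_{103}(P,Q) = 17570366359673 + 148315341274174*t.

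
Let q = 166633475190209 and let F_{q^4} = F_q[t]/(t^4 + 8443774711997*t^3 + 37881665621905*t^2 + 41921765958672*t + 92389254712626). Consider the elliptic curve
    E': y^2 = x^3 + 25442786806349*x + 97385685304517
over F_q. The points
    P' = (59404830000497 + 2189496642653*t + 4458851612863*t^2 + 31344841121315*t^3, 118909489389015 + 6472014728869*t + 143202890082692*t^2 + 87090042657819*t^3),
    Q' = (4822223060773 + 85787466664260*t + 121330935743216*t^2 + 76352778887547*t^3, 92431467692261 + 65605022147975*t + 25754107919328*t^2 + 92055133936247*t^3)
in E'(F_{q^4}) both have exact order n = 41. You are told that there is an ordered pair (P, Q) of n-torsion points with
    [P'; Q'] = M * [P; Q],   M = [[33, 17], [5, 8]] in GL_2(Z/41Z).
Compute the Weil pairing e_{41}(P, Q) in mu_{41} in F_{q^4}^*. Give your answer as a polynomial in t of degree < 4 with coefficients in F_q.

21179605498929 + 19552938079932*t + 109237628368327*t^2 + 18975719882272*t^3

The 41-Weil pairing on E[41] over F_{166633475190209} is alternating-bilinear: e_{41}(P',Q') = e_{41}(P,Q)^det(M).
det(M) mod 41 = 15; its inverse in (Z/41)^* is 11 (check: 15*11 mod 41 = 1).
Double-and-add over 101001: 6-1 doublings, 3-1 additions; each step l_{T,T}/v_{2T} or l_{T,P'}/v at Q'+S for random S.
The quotient is 73536166672269 + 22573262649360*t + 2800395001468*t^2 + 100662817327907*t^3.
Raise to 11: e(P,Q) = 21179605498929 + 19552938079932*t + 109237628368327*t^2 + 18975719882272*t^3 in mu_{41}.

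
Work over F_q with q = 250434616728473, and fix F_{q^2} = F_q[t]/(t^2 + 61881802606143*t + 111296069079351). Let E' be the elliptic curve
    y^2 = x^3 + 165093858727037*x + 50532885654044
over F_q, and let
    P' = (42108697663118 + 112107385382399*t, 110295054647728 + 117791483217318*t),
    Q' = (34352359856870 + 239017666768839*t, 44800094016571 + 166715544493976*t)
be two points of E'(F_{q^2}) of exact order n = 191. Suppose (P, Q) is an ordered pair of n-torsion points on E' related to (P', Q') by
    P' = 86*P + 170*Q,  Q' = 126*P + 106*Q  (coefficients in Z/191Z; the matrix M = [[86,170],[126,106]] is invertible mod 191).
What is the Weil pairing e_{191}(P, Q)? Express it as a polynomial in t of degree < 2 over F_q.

34547469707449 + 16620318691829*t

Under M = [[86,170],[126,106]] in GL_2(Z/191), e_{191}(P',Q') = e_{191}(P,Q)^(86*106-170*126 mod 191).
Inverting 111 mod 191: 74. Thus e_{191}(P,Q) = e(P',Q')^{74}.
8-bit Miller (10111111) on E'/F_{250434616728473} with a'=165093858727037, b'=50532885654044: accumulate tangent/chord ratios at Q'+S and P'+S'.
f_P(D_Q)/f_Q(D_P) = 82931344621514 + 86825493388956*t.
(82931344621514 + 86825493388956*t)^{74} mod (250434616728473,f) = 34547469707449 + 16620318691829*t.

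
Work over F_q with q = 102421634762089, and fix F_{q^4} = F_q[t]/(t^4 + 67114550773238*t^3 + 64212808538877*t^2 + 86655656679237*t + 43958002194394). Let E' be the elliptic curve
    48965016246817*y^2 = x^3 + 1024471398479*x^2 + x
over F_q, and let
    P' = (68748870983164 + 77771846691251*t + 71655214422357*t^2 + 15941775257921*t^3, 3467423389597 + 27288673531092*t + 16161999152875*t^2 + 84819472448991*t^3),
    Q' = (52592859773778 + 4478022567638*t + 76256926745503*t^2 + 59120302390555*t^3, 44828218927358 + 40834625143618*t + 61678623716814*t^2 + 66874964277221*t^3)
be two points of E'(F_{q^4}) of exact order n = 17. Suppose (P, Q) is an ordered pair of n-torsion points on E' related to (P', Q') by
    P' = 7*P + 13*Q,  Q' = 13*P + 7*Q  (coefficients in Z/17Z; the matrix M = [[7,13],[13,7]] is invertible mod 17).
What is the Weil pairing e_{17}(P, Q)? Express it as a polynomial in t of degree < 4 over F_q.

85862542376552 + 79450712595810*t + 26036259131326*t^2 + 69774189856877*t^3

Since e_{17}(P,P)=e_{17}(Q,Q)=1 and e_{17}(Q,P)=e_{17}(P,Q)^{-1}, expanding e_{17}(7*P + 13*Q,13*P + 7*Q) leaves e(P,Q)^det(M).
Hence e(P,Q) = e(P',Q')^{16} where 16 = 16^{-1} mod 17.
Montgomery->Weierstrass: x_W = 25568433102807*x+61702218104819, y_W=25568433102807*y on F_{102421634762089}; lands on y^2=x^3+80779508111301*x.
Double-and-add over 10001: 5-1 doublings, 2-1 additions; each step l_{T,T}/v_{2T} or l_{T,P'}/v at Q'+S for random S.
Result: e(P',Q') = 40677310478383 + 62332496587851*t + 31697612491879*t^2 + 96241951749813*t^3.
Hence e(P,Q) = 85862542376552 + 79450712595810*t + 26036259131326*t^2 + 69774189856877*t^3 in F_{102421634762089^4}^*.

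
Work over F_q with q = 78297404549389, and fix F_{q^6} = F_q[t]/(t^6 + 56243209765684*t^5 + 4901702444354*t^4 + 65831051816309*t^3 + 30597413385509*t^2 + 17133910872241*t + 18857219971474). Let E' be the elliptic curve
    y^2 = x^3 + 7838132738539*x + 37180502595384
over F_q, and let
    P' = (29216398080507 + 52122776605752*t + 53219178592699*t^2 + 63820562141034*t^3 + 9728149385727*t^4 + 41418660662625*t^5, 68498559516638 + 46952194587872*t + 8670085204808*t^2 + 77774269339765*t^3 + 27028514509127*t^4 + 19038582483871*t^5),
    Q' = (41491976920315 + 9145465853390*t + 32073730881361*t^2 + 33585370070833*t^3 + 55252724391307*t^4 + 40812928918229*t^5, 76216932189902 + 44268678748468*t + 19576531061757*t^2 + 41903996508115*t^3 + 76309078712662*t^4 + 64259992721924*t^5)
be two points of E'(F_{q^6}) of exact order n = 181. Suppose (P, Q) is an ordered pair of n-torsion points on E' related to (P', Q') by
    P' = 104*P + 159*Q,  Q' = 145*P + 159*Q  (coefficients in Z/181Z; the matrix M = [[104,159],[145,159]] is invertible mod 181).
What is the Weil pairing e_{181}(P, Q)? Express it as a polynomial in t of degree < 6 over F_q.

Under M = [[104,159],[145,159]] in GL_2(Z/181), e_{181}(P',Q') = e_{181}(P,Q)^(104*159-159*145 mod 181).
det M = 104*159 - 159*145 = -6519 = 178 (mod 181); 178^{-1} = 60 (mod 181).
8-bit Miller (10110101) on E'/F_{78297404549389} with a'=7838132738539, b'=37180502595384: accumulate tangent/chord ratios at Q'+S and P'+S'.
The quotient is 2141629113353 + 13572660287922*t + 32311706427082*t^2 + 19544335205784*t^3 + 41836052911463*t^4 + 9652984690344*t^5.
Raise to 60: e(P,Q) = 11565894098138 + 32937055504045*t + 21126621140094*t^2 + 77474152028079*t^3 + 5250686631599*t^4 + 14962909293440*t^5 in mu_{181}.

11565894098138 + 32937055504045*t + 21126621140094*t^2 + 77474152028079*t^3 + 5250686631599*t^4 + 14962909293440*t^5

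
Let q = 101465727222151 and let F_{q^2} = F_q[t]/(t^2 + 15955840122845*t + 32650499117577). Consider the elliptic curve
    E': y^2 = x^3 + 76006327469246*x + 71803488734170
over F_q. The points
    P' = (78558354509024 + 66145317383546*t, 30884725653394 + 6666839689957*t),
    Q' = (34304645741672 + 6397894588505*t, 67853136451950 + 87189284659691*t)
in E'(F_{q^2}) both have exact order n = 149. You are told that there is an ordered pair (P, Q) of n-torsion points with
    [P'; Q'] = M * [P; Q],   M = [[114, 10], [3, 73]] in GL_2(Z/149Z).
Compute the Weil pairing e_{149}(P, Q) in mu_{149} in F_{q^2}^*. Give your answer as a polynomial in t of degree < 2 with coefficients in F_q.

49400110146125 + 16330086084081*t

e_{149}(aP+bQ,cP+dQ) = e_{149}(P,Q)^(ad-bc); with (a,b,c,d)=(114,10,3,73) this gives the det-149 law.
det(M) mod 149 = 97; its inverse in (Z/149)^* is 106 (check: 97*106 mod 149 = 1).
Miller loop for e_{149} over F_{101465727222151^2}: bits of 149 = 10010101; 7 double steps + 3 add steps, l/v at each.
Miller gives e_{149}(P',Q') = 55481217708722 + 34441900599045*t in F_{101465727222151^2}.
Thus e_{149}(P,Q) = 49400110146125 + 16330086084081*t.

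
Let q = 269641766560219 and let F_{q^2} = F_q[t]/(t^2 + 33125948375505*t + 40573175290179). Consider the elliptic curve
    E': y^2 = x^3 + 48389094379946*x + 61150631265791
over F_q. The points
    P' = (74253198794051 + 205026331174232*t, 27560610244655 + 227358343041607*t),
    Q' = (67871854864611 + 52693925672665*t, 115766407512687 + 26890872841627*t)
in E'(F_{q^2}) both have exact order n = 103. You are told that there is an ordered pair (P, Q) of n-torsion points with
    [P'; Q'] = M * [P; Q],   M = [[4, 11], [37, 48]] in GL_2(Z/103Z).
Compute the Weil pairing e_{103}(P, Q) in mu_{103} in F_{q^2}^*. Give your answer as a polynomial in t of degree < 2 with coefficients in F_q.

137198994348639 + 109829755630409*t

Under M = [[4,11],[37,48]] in GL_2(Z/103), e_{103}(P',Q') = e_{103}(P,Q)^(4*48-11*37 mod 103).
Inverting 94 mod 103: 80. Thus e_{103}(P,Q) = e(P',Q')^{80}.
Double-and-add over 1100111: 7-1 doublings, 5-1 additions; each step l_{T,T}/v_{2T} or l_{T,P'}/v at Q'+S for random S.
Miller gives e_{103}(P',Q') = 240378650184583 + 176512811027585*t in F_{269641766560219^2}.
e_{103}(P,Q) = (240378650184583 + 176512811027585*t)^{80} = 137198994348639 + 109829755630409*t.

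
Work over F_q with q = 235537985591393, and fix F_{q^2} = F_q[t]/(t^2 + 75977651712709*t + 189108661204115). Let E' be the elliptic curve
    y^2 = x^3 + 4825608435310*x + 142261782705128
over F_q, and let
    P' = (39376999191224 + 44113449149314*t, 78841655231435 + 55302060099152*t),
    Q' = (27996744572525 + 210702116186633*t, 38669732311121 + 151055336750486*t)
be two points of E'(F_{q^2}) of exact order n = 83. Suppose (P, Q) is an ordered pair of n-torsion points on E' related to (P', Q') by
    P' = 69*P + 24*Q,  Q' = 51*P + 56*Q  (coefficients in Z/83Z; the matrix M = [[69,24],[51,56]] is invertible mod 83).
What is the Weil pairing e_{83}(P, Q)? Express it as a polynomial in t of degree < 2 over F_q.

The 83-Weil pairing on E[83] over F_{235537985591393} is alternating-bilinear: e_{83}(P',Q') = e_{83}(P,Q)^det(M).
det M = 69*56 - 24*51 = 2640 = 67 (mod 83); 67^{-1} = 57 (mod 83).
Build f_{83,P'} and f_{83,Q'} via the 7-bit ladder of 83=1010011_2; evaluate at shifted divisors; quotient in F_{235537985591393^2}.
e_{83}(P',Q') = 178008426510665 + 176105335714350*t.
Raise to 57: e(P,Q) = 23140929396592 + 90791459128147*t in mu_{83}.

23140929396592 + 90791459128147*t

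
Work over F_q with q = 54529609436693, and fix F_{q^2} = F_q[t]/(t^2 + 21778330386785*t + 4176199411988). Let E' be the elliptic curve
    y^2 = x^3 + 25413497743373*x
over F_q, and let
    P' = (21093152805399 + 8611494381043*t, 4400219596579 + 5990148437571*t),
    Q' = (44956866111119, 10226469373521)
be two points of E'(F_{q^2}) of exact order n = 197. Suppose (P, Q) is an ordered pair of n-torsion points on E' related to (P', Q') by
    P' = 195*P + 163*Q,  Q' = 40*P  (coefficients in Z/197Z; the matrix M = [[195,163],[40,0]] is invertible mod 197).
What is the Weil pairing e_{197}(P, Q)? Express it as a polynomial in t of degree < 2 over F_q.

Alternating bilinearity on E[197] (values in mu_{197} in F_{54529609436693^2}) gives e(P',Q') = e(P,Q)^det(M).
195*0 - 163*40 = -6520; reduced mod 197: det = 178, inverse 114.
Miller loop for e_{197} over F_{54529609436693^2}: bits of 197 = 11000101; 7 double steps + 3 add steps, l/v at each.
The quotient is 41781007800120 + 22923118852613*t.
Thus e_{197}(P,Q) = 5309978512967 + 46646436056724*t.

5309978512967 + 46646436056724*t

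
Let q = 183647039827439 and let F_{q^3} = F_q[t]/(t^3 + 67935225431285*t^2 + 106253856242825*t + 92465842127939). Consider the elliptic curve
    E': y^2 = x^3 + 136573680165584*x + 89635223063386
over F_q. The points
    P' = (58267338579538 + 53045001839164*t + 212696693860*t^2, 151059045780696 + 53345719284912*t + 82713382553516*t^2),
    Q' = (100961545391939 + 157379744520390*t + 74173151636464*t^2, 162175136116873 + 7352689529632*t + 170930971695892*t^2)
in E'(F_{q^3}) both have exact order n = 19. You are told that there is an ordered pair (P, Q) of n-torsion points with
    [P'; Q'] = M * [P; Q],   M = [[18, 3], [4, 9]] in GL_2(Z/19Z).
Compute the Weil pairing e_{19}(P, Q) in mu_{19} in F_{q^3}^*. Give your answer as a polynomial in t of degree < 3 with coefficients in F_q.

Since e_{19}(P,P)=e_{19}(Q,Q)=1 and e_{19}(Q,P)=e_{19}(P,Q)^{-1}, expanding e_{19}(18*P + 3*Q,4*P + 9*Q) leaves e(P,Q)^det(M).
det M = 18*9 - 3*4 = 150 = 17 (mod 19); 17^{-1} = 9 (mod 19).
n = 19 = (10011)_2 (5 bits, wt 3); accumulate f_{19,P'}(Q'+S)/f_{19,P'}(S) along the 4-step ladder.
So e_{19}(P',Q') = 46714482533105 + 66694869078692*t + 47991441212106*t^2.
Thus e_{19}(P,Q) = 180164015667583 + 70943784502421*t + 18802644991179*t^2.

180164015667583 + 70943784502421*t + 18802644991179*t^2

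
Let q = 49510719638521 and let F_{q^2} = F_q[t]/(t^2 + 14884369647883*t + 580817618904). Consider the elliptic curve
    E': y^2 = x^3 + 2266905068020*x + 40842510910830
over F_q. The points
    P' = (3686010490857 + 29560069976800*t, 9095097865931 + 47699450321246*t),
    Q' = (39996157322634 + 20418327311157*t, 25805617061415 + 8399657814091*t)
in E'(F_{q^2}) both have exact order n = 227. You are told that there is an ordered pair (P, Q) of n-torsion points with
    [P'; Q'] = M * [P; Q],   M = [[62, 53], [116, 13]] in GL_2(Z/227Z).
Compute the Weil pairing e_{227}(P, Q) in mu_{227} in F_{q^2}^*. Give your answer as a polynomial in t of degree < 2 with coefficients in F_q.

e_{227} is bilinear + alternating on E[227], so e_{227}(62*P + 53*Q, 116*P + 13*Q) = e_{227}(P,Q)^(62*13-53*116).
So e_{227}(P,Q) = e_{227}(P',Q')^{15}, since 106*15 = 1 mod 227.
8-bit Miller (11100011) on E'/F_{49510719638521} with a'=2266905068020, b'=40842510910830: accumulate tangent/chord ratios at Q'+S and P'+S'.
e_{227}(P',Q') = 27452975994708 + 33890202243804*t.
Raise to 15: e(P,Q) = 30280206857408 + 41695770701818*t in mu_{227}.

30280206857408 + 41695770701818*t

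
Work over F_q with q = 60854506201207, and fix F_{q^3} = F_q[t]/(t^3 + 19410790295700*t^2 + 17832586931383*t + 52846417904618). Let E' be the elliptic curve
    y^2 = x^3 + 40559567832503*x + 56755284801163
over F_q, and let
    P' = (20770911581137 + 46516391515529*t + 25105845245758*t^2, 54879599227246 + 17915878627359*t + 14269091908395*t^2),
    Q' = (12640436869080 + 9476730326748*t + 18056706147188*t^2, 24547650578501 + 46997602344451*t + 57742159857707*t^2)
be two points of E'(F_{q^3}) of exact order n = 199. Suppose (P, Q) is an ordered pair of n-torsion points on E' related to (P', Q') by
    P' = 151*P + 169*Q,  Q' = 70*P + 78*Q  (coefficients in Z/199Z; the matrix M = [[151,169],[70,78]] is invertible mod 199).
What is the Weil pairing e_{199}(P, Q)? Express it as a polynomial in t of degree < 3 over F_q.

12050366746694 + 60693882514657*t + 26275823785623*t^2

The 199-Weil pairing on E[199] over F_{60854506201207} is alternating-bilinear: e_{199}(P',Q') = e_{199}(P,Q)^det(M).
151*78 - 169*70 = -52; reduced mod 199: det = 147, inverse 88.
Double-and-add over 11000111: 8-1 doublings, 5-1 additions; each step l_{T,T}/v_{2T} or l_{T,P'}/v at Q'+S for random S.
The quotient is 42501020680672 + 46450496449604*t + 4630655937043*t^2.
Hence e(P,Q) = 12050366746694 + 60693882514657*t + 26275823785623*t^2 in F_{60854506201207^3}^*.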